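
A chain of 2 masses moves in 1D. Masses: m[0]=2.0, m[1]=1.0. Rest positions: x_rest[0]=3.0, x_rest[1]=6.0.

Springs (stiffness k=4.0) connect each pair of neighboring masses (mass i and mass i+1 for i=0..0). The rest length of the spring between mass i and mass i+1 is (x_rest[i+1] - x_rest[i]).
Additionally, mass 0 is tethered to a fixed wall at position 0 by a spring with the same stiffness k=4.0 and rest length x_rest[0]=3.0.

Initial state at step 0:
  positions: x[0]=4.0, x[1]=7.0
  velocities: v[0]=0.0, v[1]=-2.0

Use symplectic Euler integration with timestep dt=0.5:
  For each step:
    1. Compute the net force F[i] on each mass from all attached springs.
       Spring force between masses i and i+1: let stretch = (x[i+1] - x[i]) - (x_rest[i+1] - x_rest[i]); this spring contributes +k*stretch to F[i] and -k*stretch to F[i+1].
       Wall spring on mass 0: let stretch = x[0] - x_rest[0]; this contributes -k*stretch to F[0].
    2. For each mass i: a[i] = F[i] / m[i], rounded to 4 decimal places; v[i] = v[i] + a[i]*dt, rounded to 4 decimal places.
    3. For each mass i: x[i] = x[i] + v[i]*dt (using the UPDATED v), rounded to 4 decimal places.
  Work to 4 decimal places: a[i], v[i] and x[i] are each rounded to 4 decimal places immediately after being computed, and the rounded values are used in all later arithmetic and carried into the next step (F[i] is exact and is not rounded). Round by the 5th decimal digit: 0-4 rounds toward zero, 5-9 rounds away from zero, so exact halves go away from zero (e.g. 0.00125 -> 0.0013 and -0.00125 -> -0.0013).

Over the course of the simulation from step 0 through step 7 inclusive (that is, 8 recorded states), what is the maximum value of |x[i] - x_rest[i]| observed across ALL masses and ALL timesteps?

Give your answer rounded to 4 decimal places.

Step 0: x=[4.0000 7.0000] v=[0.0000 -2.0000]
Step 1: x=[3.5000 6.0000] v=[-1.0000 -2.0000]
Step 2: x=[2.5000 5.5000] v=[-2.0000 -1.0000]
Step 3: x=[1.7500 5.0000] v=[-1.5000 -1.0000]
Step 4: x=[1.7500 4.2500] v=[0.0000 -1.5000]
Step 5: x=[2.1250 4.0000] v=[0.7500 -0.5000]
Step 6: x=[2.3750 4.8750] v=[0.5000 1.7500]
Step 7: x=[2.6875 6.2500] v=[0.6250 2.7500]
Max displacement = 2.0000

Answer: 2.0000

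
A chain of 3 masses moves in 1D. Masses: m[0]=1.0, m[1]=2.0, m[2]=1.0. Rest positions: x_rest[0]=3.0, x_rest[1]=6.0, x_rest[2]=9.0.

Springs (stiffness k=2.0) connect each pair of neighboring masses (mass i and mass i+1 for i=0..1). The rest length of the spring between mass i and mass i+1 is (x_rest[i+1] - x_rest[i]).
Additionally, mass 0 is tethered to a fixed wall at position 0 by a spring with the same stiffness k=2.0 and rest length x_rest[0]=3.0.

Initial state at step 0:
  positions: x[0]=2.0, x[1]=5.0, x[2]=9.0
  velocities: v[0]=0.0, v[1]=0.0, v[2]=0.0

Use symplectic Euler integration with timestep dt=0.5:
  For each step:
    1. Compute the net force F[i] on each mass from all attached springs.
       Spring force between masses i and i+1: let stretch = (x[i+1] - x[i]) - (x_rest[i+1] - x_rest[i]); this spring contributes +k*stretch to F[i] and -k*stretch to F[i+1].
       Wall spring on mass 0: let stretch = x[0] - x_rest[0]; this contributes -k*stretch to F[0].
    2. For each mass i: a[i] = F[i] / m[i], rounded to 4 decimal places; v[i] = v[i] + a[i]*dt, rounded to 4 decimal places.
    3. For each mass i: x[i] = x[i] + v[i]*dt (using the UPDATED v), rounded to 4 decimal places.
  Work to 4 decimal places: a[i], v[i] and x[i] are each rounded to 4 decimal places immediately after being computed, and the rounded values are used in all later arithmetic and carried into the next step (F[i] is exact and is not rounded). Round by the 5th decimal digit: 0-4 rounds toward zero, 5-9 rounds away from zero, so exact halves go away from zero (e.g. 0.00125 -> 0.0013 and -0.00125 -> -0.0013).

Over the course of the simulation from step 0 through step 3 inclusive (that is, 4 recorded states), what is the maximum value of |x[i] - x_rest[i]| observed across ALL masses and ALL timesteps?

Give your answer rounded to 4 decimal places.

Answer: 1.3750

Derivation:
Step 0: x=[2.0000 5.0000 9.0000] v=[0.0000 0.0000 0.0000]
Step 1: x=[2.5000 5.2500 8.5000] v=[1.0000 0.5000 -1.0000]
Step 2: x=[3.1250 5.6250 7.8750] v=[1.2500 0.7500 -1.2500]
Step 3: x=[3.4375 5.9375 7.6250] v=[0.6250 0.6250 -0.5000]
Max displacement = 1.3750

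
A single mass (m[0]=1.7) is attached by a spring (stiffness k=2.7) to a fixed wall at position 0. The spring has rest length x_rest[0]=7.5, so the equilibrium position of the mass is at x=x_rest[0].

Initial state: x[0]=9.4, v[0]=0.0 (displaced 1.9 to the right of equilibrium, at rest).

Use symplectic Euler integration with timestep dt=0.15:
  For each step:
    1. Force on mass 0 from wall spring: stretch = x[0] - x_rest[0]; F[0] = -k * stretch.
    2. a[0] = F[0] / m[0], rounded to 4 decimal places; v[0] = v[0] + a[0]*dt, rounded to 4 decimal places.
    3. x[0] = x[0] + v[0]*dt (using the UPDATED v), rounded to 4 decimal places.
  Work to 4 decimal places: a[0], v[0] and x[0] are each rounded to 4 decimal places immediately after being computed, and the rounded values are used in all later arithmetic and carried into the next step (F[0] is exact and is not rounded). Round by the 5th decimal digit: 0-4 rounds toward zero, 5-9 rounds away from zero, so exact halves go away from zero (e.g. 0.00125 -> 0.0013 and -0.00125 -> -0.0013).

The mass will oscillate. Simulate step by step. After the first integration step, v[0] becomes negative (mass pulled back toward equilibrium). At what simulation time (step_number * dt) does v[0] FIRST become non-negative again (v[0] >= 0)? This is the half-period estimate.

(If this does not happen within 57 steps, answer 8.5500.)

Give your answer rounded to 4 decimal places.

Step 0: x=[9.4000] v=[0.0000]
Step 1: x=[9.3321] v=[-0.4526]
Step 2: x=[9.1987] v=[-0.8891]
Step 3: x=[9.0046] v=[-1.2938]
Step 4: x=[8.7568] v=[-1.6523]
Step 5: x=[8.4640] v=[-1.9517]
Step 6: x=[8.1368] v=[-2.1814]
Step 7: x=[7.7868] v=[-2.3331]
Step 8: x=[7.4266] v=[-2.4014]
Step 9: x=[7.0690] v=[-2.3839]
Step 10: x=[6.7268] v=[-2.2812]
Step 11: x=[6.4123] v=[-2.0970]
Step 12: x=[6.1366] v=[-1.8379]
Step 13: x=[5.9096] v=[-1.5131]
Step 14: x=[5.7395] v=[-1.1342]
Step 15: x=[5.6323] v=[-0.7148]
Step 16: x=[5.5918] v=[-0.2699]
Step 17: x=[5.6195] v=[0.1847]
First v>=0 after going negative at step 17, time=2.5500

Answer: 2.5500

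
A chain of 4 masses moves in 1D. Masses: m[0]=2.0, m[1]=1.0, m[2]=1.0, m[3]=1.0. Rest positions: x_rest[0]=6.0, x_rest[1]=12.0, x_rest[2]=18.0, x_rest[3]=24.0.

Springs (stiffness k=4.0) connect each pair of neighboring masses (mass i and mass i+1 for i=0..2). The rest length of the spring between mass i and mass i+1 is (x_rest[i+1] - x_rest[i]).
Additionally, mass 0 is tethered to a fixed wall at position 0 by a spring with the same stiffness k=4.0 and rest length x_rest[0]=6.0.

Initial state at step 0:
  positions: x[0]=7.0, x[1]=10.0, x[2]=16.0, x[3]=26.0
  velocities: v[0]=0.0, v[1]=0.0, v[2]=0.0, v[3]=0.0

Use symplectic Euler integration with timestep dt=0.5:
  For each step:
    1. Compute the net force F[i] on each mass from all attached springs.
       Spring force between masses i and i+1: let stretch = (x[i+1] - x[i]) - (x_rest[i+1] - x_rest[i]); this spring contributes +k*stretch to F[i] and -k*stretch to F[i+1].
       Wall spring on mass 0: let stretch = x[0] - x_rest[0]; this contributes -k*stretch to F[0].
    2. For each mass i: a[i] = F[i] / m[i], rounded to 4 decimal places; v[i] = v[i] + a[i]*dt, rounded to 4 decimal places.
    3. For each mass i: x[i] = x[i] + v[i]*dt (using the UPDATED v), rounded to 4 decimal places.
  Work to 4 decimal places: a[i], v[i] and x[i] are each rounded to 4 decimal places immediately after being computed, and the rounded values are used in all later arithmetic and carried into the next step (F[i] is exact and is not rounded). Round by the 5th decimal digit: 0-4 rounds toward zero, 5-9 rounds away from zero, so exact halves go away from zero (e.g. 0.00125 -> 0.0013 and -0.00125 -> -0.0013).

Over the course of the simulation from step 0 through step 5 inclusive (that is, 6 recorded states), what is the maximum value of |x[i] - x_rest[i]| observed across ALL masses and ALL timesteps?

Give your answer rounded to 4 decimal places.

Answer: 3.0000

Derivation:
Step 0: x=[7.0000 10.0000 16.0000 26.0000] v=[0.0000 0.0000 0.0000 0.0000]
Step 1: x=[5.0000 13.0000 20.0000 22.0000] v=[-4.0000 6.0000 8.0000 -8.0000]
Step 2: x=[4.5000 15.0000 19.0000 22.0000] v=[-1.0000 4.0000 -2.0000 0.0000]
Step 3: x=[7.0000 10.5000 17.0000 25.0000] v=[5.0000 -9.0000 -4.0000 6.0000]
Step 4: x=[7.7500 9.0000 16.5000 26.0000] v=[1.5000 -3.0000 -1.0000 2.0000]
Step 5: x=[5.2500 13.7500 18.0000 23.5000] v=[-5.0000 9.5000 3.0000 -5.0000]
Max displacement = 3.0000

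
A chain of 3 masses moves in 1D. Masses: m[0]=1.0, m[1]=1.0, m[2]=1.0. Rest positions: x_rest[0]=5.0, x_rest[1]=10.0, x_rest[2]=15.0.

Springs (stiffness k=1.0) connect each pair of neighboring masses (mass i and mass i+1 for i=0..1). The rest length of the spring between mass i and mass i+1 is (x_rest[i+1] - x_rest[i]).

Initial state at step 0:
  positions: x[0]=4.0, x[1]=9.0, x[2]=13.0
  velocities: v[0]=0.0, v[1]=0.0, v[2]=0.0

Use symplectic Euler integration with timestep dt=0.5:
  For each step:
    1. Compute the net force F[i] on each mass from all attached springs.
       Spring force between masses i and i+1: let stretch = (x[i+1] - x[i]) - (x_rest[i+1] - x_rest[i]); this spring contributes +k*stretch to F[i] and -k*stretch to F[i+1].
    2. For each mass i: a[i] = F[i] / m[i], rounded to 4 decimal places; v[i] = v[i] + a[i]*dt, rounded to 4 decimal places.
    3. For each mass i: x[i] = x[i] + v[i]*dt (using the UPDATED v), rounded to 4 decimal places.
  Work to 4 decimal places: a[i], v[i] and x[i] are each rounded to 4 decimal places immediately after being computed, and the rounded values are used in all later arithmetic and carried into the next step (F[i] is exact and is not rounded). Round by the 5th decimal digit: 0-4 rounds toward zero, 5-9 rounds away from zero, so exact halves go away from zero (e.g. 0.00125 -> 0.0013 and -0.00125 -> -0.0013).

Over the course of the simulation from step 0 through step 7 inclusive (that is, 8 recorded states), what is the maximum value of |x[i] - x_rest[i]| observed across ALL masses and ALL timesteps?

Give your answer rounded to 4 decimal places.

Step 0: x=[4.0000 9.0000 13.0000] v=[0.0000 0.0000 0.0000]
Step 1: x=[4.0000 8.7500 13.2500] v=[0.0000 -0.5000 0.5000]
Step 2: x=[3.9375 8.4375 13.6250] v=[-0.1250 -0.6250 0.7500]
Step 3: x=[3.7500 8.2969 13.9532] v=[-0.3750 -0.2813 0.6563]
Step 4: x=[3.4492 8.4336 14.1173] v=[-0.6016 0.2734 0.3282]
Step 5: x=[3.1445 8.7452 14.1105] v=[-0.6094 0.6231 -0.0137]
Step 6: x=[2.9900 8.9979 14.0123] v=[-0.3091 0.5054 -0.1964]
Step 7: x=[3.0875 9.0023 13.9105] v=[0.1949 0.0087 -0.2036]
Max displacement = 2.0100

Answer: 2.0100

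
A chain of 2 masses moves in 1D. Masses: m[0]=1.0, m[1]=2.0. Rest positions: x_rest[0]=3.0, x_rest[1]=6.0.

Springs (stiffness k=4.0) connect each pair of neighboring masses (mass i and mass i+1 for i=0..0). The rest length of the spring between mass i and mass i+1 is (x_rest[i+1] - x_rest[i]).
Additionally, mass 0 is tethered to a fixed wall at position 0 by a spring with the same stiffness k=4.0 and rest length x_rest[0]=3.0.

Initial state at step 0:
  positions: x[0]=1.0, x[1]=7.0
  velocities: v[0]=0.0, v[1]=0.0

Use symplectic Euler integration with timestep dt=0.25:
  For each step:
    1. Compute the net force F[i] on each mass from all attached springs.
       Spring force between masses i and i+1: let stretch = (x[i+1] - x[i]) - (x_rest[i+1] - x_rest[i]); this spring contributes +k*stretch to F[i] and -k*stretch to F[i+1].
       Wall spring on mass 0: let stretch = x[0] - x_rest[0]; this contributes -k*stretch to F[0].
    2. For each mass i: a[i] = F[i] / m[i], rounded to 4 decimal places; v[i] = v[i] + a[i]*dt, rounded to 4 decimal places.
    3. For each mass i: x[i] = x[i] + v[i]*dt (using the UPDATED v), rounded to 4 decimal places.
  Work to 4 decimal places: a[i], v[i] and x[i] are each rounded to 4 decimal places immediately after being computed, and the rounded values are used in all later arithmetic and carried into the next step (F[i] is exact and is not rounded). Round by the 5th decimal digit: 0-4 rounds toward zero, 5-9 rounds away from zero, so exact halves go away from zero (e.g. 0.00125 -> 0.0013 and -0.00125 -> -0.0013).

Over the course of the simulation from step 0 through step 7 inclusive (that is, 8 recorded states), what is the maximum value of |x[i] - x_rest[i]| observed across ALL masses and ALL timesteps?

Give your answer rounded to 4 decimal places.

Step 0: x=[1.0000 7.0000] v=[0.0000 0.0000]
Step 1: x=[2.2500 6.6250] v=[5.0000 -1.5000]
Step 2: x=[4.0313 6.0781] v=[7.1250 -2.1875]
Step 3: x=[5.3164 5.6504] v=[5.1405 -1.7109]
Step 4: x=[5.3559 5.5559] v=[0.1581 -0.3779]
Step 5: x=[4.1065 5.8114] v=[-4.9978 1.0221]
Step 6: x=[2.2567 6.2288] v=[-7.3994 1.6697]
Step 7: x=[0.8357 6.5247] v=[-5.6840 1.1837]
Max displacement = 2.3559

Answer: 2.3559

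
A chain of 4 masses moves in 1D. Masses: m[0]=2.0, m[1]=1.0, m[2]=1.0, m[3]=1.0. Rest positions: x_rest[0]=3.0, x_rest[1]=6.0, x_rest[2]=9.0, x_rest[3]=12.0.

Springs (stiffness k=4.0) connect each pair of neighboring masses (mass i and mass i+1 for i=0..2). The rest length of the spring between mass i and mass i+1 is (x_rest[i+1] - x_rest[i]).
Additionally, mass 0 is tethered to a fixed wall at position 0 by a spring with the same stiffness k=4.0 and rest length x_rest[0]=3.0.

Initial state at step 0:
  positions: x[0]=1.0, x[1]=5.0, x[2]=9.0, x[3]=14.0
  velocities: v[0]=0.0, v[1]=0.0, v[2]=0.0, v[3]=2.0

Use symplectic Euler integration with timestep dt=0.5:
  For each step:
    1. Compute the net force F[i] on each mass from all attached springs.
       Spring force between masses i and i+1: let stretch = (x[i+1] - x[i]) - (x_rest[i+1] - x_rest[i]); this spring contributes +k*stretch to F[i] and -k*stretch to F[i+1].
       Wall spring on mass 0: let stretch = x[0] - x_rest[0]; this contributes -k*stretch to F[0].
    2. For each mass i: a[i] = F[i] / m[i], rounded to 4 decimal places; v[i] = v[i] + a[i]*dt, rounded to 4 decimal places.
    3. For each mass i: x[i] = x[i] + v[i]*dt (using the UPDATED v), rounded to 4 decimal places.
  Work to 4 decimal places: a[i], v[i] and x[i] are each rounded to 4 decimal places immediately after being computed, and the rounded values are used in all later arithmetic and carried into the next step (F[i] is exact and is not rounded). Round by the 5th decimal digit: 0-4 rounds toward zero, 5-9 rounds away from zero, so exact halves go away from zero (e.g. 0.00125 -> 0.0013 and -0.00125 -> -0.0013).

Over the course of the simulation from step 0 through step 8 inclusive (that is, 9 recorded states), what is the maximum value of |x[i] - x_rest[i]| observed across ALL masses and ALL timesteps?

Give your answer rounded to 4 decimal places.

Step 0: x=[1.0000 5.0000 9.0000 14.0000] v=[0.0000 0.0000 0.0000 2.0000]
Step 1: x=[2.5000 5.0000 10.0000 13.0000] v=[3.0000 0.0000 2.0000 -2.0000]
Step 2: x=[4.0000 7.5000 9.0000 12.0000] v=[3.0000 5.0000 -2.0000 -2.0000]
Step 3: x=[5.2500 8.0000 9.5000 11.0000] v=[2.5000 1.0000 1.0000 -2.0000]
Step 4: x=[5.2500 7.2500 10.0000 11.5000] v=[0.0000 -1.5000 1.0000 1.0000]
Step 5: x=[3.6250 7.2500 9.2500 13.5000] v=[-3.2500 0.0000 -1.5000 4.0000]
Step 6: x=[2.0000 5.6250 10.7500 14.2500] v=[-3.2500 -3.2500 3.0000 1.5000]
Step 7: x=[1.1875 5.5000 10.6250 14.5000] v=[-1.6250 -0.2500 -0.2500 0.5000]
Step 8: x=[1.9375 6.1875 9.2500 13.8750] v=[1.5000 1.3750 -2.7500 -1.2500]
Max displacement = 2.5000

Answer: 2.5000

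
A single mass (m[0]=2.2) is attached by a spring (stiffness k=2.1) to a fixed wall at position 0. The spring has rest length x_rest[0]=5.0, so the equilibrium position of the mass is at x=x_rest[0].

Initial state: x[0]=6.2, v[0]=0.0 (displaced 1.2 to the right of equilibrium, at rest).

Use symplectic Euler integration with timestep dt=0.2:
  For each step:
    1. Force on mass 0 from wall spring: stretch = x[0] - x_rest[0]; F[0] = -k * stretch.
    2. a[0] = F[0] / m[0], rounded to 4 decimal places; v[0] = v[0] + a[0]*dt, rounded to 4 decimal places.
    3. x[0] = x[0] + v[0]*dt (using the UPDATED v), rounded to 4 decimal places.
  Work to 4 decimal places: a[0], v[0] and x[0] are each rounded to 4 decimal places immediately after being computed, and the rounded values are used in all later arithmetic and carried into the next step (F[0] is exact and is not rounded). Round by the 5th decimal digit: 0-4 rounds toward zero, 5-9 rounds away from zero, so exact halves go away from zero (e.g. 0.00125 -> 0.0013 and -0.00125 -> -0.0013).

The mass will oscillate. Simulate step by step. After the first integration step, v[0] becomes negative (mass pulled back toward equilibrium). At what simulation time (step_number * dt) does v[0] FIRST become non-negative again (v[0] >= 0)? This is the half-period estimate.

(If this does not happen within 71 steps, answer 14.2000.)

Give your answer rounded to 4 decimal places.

Answer: 3.4000

Derivation:
Step 0: x=[6.2000] v=[0.0000]
Step 1: x=[6.1542] v=[-0.2291]
Step 2: x=[6.0643] v=[-0.4494]
Step 3: x=[5.9338] v=[-0.6526]
Step 4: x=[5.7676] v=[-0.8309]
Step 5: x=[5.5721] v=[-0.9774]
Step 6: x=[5.3548] v=[-1.0866]
Step 7: x=[5.1239] v=[-1.1543]
Step 8: x=[4.8883] v=[-1.1780]
Step 9: x=[4.6570] v=[-1.1567]
Step 10: x=[4.4388] v=[-1.0912]
Step 11: x=[4.2420] v=[-0.9841]
Step 12: x=[4.0741] v=[-0.8394]
Step 13: x=[3.9416] v=[-0.6626]
Step 14: x=[3.8495] v=[-0.4605]
Step 15: x=[3.8013] v=[-0.2409]
Step 16: x=[3.7989] v=[-0.0121]
Step 17: x=[3.8423] v=[0.2172]
First v>=0 after going negative at step 17, time=3.4000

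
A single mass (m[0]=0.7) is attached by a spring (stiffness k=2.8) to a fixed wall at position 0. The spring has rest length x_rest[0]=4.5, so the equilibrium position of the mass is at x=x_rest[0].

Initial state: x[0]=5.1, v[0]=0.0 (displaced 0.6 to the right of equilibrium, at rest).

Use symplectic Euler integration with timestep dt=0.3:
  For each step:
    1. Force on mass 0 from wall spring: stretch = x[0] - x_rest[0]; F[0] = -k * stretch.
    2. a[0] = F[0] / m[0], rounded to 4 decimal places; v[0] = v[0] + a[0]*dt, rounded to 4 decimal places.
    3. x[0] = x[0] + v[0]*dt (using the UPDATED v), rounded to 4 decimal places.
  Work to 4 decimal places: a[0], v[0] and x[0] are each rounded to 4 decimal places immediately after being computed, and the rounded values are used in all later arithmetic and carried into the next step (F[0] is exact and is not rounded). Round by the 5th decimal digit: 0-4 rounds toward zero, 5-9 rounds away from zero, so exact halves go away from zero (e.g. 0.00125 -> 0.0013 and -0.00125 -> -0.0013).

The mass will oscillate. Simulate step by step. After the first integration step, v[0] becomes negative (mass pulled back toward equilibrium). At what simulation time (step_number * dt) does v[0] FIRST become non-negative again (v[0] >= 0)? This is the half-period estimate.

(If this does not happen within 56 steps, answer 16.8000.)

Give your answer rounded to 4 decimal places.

Answer: 1.8000

Derivation:
Step 0: x=[5.1000] v=[0.0000]
Step 1: x=[4.8840] v=[-0.7200]
Step 2: x=[4.5298] v=[-1.1808]
Step 3: x=[4.1648] v=[-1.2166]
Step 4: x=[3.9205] v=[-0.8144]
Step 5: x=[3.8848] v=[-0.1190]
Step 6: x=[4.0706] v=[0.6192]
First v>=0 after going negative at step 6, time=1.8000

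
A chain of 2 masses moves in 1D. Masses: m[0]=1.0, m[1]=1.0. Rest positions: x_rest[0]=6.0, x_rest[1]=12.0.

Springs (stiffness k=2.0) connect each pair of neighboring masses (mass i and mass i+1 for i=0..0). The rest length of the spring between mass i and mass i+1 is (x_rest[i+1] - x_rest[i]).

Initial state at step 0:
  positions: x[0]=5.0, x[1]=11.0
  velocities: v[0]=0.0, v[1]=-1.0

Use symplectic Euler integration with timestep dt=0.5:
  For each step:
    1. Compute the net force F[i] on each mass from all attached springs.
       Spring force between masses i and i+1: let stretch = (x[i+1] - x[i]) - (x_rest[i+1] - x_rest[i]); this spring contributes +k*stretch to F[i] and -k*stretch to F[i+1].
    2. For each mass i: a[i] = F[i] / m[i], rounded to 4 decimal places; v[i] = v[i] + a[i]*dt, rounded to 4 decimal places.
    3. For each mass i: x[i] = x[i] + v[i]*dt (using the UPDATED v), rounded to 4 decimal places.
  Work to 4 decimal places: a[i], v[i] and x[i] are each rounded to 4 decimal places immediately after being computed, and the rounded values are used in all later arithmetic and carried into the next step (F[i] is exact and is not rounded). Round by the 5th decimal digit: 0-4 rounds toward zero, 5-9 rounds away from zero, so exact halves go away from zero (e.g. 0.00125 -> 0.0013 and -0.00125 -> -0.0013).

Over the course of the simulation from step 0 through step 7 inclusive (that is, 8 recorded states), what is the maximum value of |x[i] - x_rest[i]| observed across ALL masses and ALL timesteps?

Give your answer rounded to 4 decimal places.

Answer: 3.0000

Derivation:
Step 0: x=[5.0000 11.0000] v=[0.0000 -1.0000]
Step 1: x=[5.0000 10.5000] v=[0.0000 -1.0000]
Step 2: x=[4.7500 10.2500] v=[-0.5000 -0.5000]
Step 3: x=[4.2500 10.2500] v=[-1.0000 0.0000]
Step 4: x=[3.7500 10.2500] v=[-1.0000 0.0000]
Step 5: x=[3.5000 10.0000] v=[-0.5000 -0.5000]
Step 6: x=[3.5000 9.5000] v=[0.0000 -1.0000]
Step 7: x=[3.5000 9.0000] v=[0.0000 -1.0000]
Max displacement = 3.0000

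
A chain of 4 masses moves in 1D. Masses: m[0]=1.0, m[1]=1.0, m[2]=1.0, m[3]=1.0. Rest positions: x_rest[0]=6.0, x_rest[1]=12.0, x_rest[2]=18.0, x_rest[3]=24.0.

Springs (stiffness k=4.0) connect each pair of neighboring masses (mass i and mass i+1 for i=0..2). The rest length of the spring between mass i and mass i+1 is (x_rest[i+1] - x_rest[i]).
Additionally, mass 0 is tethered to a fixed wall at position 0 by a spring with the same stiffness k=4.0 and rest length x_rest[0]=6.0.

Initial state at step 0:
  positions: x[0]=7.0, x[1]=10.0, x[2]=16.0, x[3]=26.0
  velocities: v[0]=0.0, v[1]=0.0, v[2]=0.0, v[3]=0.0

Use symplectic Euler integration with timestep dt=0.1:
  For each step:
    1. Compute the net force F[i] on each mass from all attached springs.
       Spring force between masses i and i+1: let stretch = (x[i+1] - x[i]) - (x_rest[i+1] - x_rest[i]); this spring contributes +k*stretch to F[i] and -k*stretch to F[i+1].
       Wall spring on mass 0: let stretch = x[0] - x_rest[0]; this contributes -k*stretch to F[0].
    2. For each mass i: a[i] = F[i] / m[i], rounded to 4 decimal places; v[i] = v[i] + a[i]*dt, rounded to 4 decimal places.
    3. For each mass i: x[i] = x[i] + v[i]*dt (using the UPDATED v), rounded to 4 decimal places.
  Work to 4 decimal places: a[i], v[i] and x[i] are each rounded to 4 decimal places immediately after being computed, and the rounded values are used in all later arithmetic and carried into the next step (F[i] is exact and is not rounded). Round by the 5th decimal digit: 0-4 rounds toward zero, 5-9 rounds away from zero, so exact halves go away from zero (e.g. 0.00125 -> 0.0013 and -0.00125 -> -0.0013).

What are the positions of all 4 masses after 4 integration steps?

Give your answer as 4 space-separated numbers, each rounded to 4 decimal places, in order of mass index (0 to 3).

Answer: 5.6516 11.0622 17.3929 24.5845

Derivation:
Step 0: x=[7.0000 10.0000 16.0000 26.0000] v=[0.0000 0.0000 0.0000 0.0000]
Step 1: x=[6.8400 10.1200 16.1600 25.8400] v=[-1.6000 1.2000 1.6000 -1.6000]
Step 2: x=[6.5376 10.3504 16.4656 25.5328] v=[-3.0240 2.3040 3.0560 -3.0720]
Step 3: x=[6.1262 10.6729 16.8893 25.1029] v=[-4.1139 3.2250 4.2368 -4.2989]
Step 4: x=[5.6516 11.0622 17.3929 24.5845] v=[-4.7457 3.8929 5.0357 -5.1843]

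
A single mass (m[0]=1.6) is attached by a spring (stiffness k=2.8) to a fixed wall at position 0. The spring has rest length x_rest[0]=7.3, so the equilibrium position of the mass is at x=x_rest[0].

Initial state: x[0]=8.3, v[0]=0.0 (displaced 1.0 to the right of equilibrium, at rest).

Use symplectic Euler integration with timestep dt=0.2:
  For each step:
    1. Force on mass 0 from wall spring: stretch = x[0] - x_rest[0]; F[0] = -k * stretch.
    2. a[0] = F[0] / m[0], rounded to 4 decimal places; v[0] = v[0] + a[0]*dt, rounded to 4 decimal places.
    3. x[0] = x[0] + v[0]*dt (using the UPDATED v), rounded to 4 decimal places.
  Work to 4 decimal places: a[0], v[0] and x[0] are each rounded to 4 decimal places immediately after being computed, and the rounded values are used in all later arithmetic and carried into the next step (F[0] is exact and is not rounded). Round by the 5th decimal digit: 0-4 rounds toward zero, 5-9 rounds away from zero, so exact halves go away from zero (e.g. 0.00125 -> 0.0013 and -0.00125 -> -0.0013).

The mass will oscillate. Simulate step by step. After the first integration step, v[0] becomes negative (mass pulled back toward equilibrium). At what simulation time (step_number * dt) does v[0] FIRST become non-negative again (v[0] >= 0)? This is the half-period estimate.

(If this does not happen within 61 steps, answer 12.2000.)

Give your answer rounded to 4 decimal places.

Answer: 2.4000

Derivation:
Step 0: x=[8.3000] v=[0.0000]
Step 1: x=[8.2300] v=[-0.3500]
Step 2: x=[8.0949] v=[-0.6755]
Step 3: x=[7.9042] v=[-0.9537]
Step 4: x=[7.6712] v=[-1.1652]
Step 5: x=[7.4122] v=[-1.2951]
Step 6: x=[7.1453] v=[-1.3344]
Step 7: x=[6.8892] v=[-1.2803]
Step 8: x=[6.6619] v=[-1.1365]
Step 9: x=[6.4793] v=[-0.9132]
Step 10: x=[6.3541] v=[-0.6260]
Step 11: x=[6.2951] v=[-0.2949]
Step 12: x=[6.3065] v=[0.0568]
First v>=0 after going negative at step 12, time=2.4000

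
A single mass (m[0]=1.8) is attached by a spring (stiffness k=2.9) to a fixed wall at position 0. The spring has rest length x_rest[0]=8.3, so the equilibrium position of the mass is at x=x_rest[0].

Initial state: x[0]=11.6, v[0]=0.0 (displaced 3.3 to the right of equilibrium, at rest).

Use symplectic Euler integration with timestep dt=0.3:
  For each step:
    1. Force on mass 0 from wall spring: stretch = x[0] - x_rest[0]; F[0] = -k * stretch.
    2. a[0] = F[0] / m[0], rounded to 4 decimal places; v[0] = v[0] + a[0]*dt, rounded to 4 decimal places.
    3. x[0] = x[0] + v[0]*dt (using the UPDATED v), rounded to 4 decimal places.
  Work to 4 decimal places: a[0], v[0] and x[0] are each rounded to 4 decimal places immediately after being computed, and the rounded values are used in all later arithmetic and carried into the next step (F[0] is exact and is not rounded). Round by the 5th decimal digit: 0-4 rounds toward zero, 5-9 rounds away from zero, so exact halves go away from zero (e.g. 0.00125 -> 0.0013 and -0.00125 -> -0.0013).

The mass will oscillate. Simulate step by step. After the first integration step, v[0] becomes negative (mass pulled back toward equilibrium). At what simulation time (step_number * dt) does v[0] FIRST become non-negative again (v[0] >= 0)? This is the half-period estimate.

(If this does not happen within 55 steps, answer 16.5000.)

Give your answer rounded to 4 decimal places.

Step 0: x=[11.6000] v=[0.0000]
Step 1: x=[11.1215] v=[-1.5950]
Step 2: x=[10.2339] v=[-2.9587]
Step 3: x=[9.0659] v=[-3.8934]
Step 4: x=[7.7868] v=[-4.2636]
Step 5: x=[6.5821] v=[-4.0156]
Step 6: x=[5.6265] v=[-3.1853]
Step 7: x=[5.0586] v=[-1.8931]
Step 8: x=[4.9607] v=[-0.3264]
Step 9: x=[5.3470] v=[1.2876]
First v>=0 after going negative at step 9, time=2.7000

Answer: 2.7000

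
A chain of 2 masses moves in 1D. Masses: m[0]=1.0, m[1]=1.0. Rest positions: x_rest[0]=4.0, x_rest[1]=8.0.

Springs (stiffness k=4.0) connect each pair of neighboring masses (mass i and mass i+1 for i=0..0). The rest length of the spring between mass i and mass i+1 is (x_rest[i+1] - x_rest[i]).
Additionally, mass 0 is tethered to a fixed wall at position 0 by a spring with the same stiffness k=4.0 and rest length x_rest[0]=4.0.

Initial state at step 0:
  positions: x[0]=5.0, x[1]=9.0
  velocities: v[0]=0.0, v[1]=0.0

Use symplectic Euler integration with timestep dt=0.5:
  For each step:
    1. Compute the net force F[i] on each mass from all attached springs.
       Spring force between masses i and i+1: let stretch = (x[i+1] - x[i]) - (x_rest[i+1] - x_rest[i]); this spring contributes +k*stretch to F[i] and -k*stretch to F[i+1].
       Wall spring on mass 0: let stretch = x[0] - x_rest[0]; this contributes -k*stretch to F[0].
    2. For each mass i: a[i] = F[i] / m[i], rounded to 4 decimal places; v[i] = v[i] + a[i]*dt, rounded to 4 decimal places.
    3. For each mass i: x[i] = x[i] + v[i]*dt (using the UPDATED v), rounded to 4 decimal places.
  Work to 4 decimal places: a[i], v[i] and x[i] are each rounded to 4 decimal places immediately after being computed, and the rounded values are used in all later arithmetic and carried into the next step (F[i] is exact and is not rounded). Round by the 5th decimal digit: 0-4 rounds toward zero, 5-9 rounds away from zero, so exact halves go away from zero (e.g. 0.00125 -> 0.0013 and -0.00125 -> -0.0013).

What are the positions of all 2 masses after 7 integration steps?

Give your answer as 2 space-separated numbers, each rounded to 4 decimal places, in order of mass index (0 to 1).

Step 0: x=[5.0000 9.0000] v=[0.0000 0.0000]
Step 1: x=[4.0000 9.0000] v=[-2.0000 0.0000]
Step 2: x=[4.0000 8.0000] v=[0.0000 -2.0000]
Step 3: x=[4.0000 7.0000] v=[0.0000 -2.0000]
Step 4: x=[3.0000 7.0000] v=[-2.0000 0.0000]
Step 5: x=[3.0000 7.0000] v=[0.0000 0.0000]
Step 6: x=[4.0000 7.0000] v=[2.0000 0.0000]
Step 7: x=[4.0000 8.0000] v=[0.0000 2.0000]

Answer: 4.0000 8.0000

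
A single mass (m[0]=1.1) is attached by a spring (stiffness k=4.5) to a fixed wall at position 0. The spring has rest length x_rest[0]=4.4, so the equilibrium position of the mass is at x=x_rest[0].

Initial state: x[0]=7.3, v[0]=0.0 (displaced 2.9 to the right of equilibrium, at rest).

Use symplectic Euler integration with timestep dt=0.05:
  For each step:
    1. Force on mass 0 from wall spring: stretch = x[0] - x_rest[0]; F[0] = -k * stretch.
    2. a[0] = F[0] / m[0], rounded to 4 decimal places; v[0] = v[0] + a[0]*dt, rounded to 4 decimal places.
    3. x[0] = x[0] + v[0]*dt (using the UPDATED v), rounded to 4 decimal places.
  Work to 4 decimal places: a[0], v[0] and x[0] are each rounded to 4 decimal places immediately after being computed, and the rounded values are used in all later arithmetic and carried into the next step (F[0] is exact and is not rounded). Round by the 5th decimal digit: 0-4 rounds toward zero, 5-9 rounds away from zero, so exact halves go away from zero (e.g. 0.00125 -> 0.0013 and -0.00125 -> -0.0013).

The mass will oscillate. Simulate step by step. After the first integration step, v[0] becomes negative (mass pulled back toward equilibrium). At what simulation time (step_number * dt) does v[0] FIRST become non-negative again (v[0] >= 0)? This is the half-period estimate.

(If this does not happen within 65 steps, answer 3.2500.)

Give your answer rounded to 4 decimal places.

Answer: 1.6000

Derivation:
Step 0: x=[7.3000] v=[0.0000]
Step 1: x=[7.2703] v=[-0.5932]
Step 2: x=[7.2113] v=[-1.1803]
Step 3: x=[7.1235] v=[-1.7553]
Step 4: x=[7.0079] v=[-2.3124]
Step 5: x=[6.8656] v=[-2.8458]
Step 6: x=[6.6981] v=[-3.3501]
Step 7: x=[6.5071] v=[-3.8202]
Step 8: x=[6.2945] v=[-4.2512]
Step 9: x=[6.0626] v=[-4.6387]
Step 10: x=[5.8137] v=[-4.9788]
Step 11: x=[5.5503] v=[-5.2680]
Step 12: x=[5.2751] v=[-5.5033]
Step 13: x=[4.9910] v=[-5.6823]
Step 14: x=[4.7008] v=[-5.8032]
Step 15: x=[4.4076] v=[-5.8647]
Step 16: x=[4.1143] v=[-5.8663]
Step 17: x=[3.8239] v=[-5.8079]
Step 18: x=[3.5394] v=[-5.6901]
Step 19: x=[3.2637] v=[-5.5141]
Step 20: x=[2.9996] v=[-5.2817]
Step 21: x=[2.7498] v=[-4.9953]
Step 22: x=[2.5169] v=[-4.6578]
Step 23: x=[2.3033] v=[-4.2726]
Step 24: x=[2.1111] v=[-3.8437]
Step 25: x=[1.9423] v=[-3.3755]
Step 26: x=[1.7987] v=[-2.8728]
Step 27: x=[1.6817] v=[-2.3407]
Step 28: x=[1.5925] v=[-1.7847]
Step 29: x=[1.5320] v=[-1.2104]
Step 30: x=[1.5008] v=[-0.6238]
Step 31: x=[1.4993] v=[-0.0308]
Step 32: x=[1.5274] v=[0.5625]
First v>=0 after going negative at step 32, time=1.6000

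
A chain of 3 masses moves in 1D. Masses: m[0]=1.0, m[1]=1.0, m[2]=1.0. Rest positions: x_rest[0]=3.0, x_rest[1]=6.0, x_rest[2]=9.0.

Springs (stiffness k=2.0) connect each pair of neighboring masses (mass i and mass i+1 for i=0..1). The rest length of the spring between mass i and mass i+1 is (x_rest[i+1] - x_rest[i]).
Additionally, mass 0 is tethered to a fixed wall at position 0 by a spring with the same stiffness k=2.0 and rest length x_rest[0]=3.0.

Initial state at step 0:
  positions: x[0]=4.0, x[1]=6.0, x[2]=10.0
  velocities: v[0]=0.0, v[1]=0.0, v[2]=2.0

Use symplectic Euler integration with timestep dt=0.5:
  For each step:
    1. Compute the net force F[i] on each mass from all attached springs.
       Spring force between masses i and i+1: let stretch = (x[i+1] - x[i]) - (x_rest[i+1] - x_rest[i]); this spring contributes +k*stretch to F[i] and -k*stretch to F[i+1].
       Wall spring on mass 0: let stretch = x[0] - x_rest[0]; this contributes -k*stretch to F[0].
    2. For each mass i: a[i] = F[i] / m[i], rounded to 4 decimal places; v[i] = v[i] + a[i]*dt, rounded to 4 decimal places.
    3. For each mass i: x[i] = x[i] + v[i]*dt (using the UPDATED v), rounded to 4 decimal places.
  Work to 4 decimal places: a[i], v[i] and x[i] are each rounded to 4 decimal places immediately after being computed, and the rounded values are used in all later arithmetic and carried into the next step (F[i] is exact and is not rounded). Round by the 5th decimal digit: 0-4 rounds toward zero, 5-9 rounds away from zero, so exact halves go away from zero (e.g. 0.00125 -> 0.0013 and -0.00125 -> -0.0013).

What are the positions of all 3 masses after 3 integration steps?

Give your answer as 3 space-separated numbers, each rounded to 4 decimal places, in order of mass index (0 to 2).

Step 0: x=[4.0000 6.0000 10.0000] v=[0.0000 0.0000 2.0000]
Step 1: x=[3.0000 7.0000 10.5000] v=[-2.0000 2.0000 1.0000]
Step 2: x=[2.5000 7.7500 10.7500] v=[-1.0000 1.5000 0.5000]
Step 3: x=[3.3750 7.3750 11.0000] v=[1.7500 -0.7500 0.5000]

Answer: 3.3750 7.3750 11.0000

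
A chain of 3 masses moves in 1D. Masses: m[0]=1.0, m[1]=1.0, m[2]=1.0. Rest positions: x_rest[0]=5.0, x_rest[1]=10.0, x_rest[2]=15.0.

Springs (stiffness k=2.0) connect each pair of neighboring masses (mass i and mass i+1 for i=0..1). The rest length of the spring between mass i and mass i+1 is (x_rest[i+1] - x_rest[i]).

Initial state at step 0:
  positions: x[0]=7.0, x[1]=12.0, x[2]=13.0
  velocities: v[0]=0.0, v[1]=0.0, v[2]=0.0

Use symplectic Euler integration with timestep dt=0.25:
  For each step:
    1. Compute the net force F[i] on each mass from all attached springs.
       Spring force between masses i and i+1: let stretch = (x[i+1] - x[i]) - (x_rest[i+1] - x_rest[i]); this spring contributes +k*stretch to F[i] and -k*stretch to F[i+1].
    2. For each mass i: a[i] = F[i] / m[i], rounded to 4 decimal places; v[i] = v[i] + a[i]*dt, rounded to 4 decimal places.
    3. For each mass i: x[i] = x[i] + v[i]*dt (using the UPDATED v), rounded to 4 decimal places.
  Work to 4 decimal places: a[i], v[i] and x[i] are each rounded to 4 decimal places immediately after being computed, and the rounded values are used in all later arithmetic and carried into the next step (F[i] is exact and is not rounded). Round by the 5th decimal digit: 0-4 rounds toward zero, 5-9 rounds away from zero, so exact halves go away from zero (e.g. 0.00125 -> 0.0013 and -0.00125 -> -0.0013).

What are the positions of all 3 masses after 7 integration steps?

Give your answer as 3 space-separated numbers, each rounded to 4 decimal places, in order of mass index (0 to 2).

Answer: 3.8917 10.6043 17.5042

Derivation:
Step 0: x=[7.0000 12.0000 13.0000] v=[0.0000 0.0000 0.0000]
Step 1: x=[7.0000 11.5000 13.5000] v=[0.0000 -2.0000 2.0000]
Step 2: x=[6.9375 10.6875 14.3750] v=[-0.2500 -3.2500 3.5000]
Step 3: x=[6.7188 9.8672 15.4141] v=[-0.8750 -3.2813 4.1563]
Step 4: x=[6.2686 9.3467 16.3848] v=[-1.8008 -2.0821 3.8829]
Step 5: x=[5.5782 9.3212 17.1008] v=[-2.7618 -0.1021 2.8639]
Step 6: x=[4.7306 9.8003 17.4693] v=[-3.3903 1.9162 1.4741]
Step 7: x=[3.8917 10.6043 17.5042] v=[-3.3555 3.2159 0.1396]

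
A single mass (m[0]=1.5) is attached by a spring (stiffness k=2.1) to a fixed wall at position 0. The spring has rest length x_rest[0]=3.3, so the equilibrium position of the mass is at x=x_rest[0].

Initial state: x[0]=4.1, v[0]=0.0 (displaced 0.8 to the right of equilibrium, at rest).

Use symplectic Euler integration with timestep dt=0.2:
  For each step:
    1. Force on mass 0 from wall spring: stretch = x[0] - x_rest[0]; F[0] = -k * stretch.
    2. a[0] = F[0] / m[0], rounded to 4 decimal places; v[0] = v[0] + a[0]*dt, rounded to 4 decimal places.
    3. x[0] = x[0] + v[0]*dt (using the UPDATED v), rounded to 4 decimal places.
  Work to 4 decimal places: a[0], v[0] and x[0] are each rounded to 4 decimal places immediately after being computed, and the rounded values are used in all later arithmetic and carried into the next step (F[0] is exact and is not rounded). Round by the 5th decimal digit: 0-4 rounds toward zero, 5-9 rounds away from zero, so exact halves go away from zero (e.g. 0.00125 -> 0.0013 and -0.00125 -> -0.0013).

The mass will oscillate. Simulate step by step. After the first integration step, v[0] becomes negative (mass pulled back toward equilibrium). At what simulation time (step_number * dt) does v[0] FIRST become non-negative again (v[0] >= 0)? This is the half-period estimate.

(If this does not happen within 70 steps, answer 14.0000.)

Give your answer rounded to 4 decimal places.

Answer: 2.8000

Derivation:
Step 0: x=[4.1000] v=[0.0000]
Step 1: x=[4.0552] v=[-0.2240]
Step 2: x=[3.9681] v=[-0.4355]
Step 3: x=[3.8436] v=[-0.6226]
Step 4: x=[3.6886] v=[-0.7748]
Step 5: x=[3.5119] v=[-0.8836]
Step 6: x=[3.3233] v=[-0.9429]
Step 7: x=[3.1334] v=[-0.9494]
Step 8: x=[2.9528] v=[-0.9028]
Step 9: x=[2.7917] v=[-0.8056]
Step 10: x=[2.6590] v=[-0.6633]
Step 11: x=[2.5622] v=[-0.4838]
Step 12: x=[2.5068] v=[-0.2772]
Step 13: x=[2.4958] v=[-0.0551]
Step 14: x=[2.5298] v=[0.1701]
First v>=0 after going negative at step 14, time=2.8000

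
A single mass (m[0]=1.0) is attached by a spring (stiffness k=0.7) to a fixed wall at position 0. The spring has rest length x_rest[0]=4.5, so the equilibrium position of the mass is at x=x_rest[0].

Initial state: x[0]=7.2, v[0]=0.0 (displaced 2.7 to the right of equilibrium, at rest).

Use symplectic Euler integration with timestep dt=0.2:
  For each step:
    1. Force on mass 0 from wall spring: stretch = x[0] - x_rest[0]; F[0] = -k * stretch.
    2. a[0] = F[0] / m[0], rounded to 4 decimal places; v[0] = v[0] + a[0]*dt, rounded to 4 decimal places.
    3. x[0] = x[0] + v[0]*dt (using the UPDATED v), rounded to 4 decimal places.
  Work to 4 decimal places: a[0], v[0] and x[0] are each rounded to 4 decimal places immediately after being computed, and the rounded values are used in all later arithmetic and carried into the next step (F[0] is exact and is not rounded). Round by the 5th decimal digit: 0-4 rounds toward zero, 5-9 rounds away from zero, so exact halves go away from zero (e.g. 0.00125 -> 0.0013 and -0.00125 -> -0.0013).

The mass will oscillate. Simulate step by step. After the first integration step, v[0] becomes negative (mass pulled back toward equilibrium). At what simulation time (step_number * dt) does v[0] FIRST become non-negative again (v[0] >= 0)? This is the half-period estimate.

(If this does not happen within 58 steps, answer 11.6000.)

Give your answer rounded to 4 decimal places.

Step 0: x=[7.2000] v=[0.0000]
Step 1: x=[7.1244] v=[-0.3780]
Step 2: x=[6.9753] v=[-0.7454]
Step 3: x=[6.7569] v=[-1.0919]
Step 4: x=[6.4753] v=[-1.4079]
Step 5: x=[6.1384] v=[-1.6844]
Step 6: x=[5.7556] v=[-1.9138]
Step 7: x=[5.3377] v=[-2.0896]
Step 8: x=[4.8963] v=[-2.2069]
Step 9: x=[4.4438] v=[-2.2624]
Step 10: x=[3.9929] v=[-2.2545]
Step 11: x=[3.5562] v=[-2.1835]
Step 12: x=[3.1459] v=[-2.0514]
Step 13: x=[2.7735] v=[-1.8618]
Step 14: x=[2.4495] v=[-1.6201]
Step 15: x=[2.1829] v=[-1.3330]
Step 16: x=[1.9812] v=[-1.0086]
Step 17: x=[1.8500] v=[-0.6560]
Step 18: x=[1.7930] v=[-0.2850]
Step 19: x=[1.8118] v=[0.0940]
First v>=0 after going negative at step 19, time=3.8000

Answer: 3.8000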